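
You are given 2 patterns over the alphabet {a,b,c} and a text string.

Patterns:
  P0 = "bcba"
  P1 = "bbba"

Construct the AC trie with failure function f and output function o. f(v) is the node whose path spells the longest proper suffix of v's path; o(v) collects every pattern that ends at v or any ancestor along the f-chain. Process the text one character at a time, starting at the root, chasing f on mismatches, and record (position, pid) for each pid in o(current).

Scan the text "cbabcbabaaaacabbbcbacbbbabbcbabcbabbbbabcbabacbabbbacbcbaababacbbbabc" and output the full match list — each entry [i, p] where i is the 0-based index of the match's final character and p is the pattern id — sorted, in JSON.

Construct AC machine:
Trie nodes:
  n0 'ε': b→1
  n1 'b': b→5 c→2
  n2 'bc': b→3
  n3 'bcb': a→4
  n4 'bcba': ·  [P0 ends]
  n5 'bb': b→6
  n6 'bbb': a→7
  n7 'bbba': ·  [P1 ends]

Failure links (BFS by depth):
  fail(1) 'b': from fail(0)=0 chase 'b': 0 ⇒ 0;  out=∅∪out(0)=∅
  fail(2) 'bc': from fail(1)=0 chase 'c': 0 ⇒ 0;  out=∅∪out(0)=∅
  fail(5) 'bb': from fail(1)=0 chase 'b': 0 ⇒ 1;  out=∅∪out(1)=∅
  fail(3) 'bcb': from fail(2)=0 chase 'b': 0 ⇒ 1;  out=∅∪out(1)=∅
  fail(6) 'bbb': from fail(5)=1 chase 'b': 1 ⇒ 5;  out=∅∪out(5)=∅
  fail(4) 'bcba': from fail(3)=1 chase 'a': 1→0 ⇒ 0;  out={0}∪out(0)={0}
  fail(7) 'bbba': from fail(6)=5 chase 'a': 5→1→0 ⇒ 0;  out={1}∪out(0)={1}

Text stream:
i=0 'c': node 0→0
i=1 'b': node 0→1
i=2 'a': node 1→0 (fail-walked)
i=3 'b': node 0→1
i=4 'c': node 1→2
i=5 'b': node 2→3
i=6 'a': node 3→4  → match P0@[3:6]
i=7 'b': node 4→1 (fail-walked)
i=8 'a': node 1→0 (fail-walked)
i=9 'a': node 0→0
i=10 'a': node 0→0
i=11 'a': node 0→0
i=12 'c': node 0→0
i=13 'a': node 0→0
i=14 'b': node 0→1
i=15 'b': node 1→5
i=16 'b': node 5→6
i=17 'c': node 6→2 (fail-walked)
i=18 'b': node 2→3
i=19 'a': node 3→4  → match P0@[16:19]
i=20 'c': node 4→0 (fail-walked)
i=21 'b': node 0→1
i=22 'b': node 1→5
i=23 'b': node 5→6
i=24 'a': node 6→7  → match P1@[21:24]
i=25 'b': node 7→1 (fail-walked)
i=26 'b': node 1→5
i=27 'c': node 5→2 (fail-walked)
i=28 'b': node 2→3
i=29 'a': node 3→4  → match P0@[26:29]
i=30 'b': node 4→1 (fail-walked)
i=31 'c': node 1→2
i=32 'b': node 2→3
i=33 'a': node 3→4  → match P0@[30:33]
i=34 'b': node 4→1 (fail-walked)
i=35 'b': node 1→5
i=36 'b': node 5→6
i=37 'b': node 6→6 (fail-walked)
i=38 'a': node 6→7  → match P1@[35:38]
i=39 'b': node 7→1 (fail-walked)
i=40 'c': node 1→2
i=41 'b': node 2→3
i=42 'a': node 3→4  → match P0@[39:42]
i=43 'b': node 4→1 (fail-walked)
i=44 'a': node 1→0 (fail-walked)
i=45 'c': node 0→0
i=46 'b': node 0→1
i=47 'a': node 1→0 (fail-walked)
i=48 'b': node 0→1
i=49 'b': node 1→5
i=50 'b': node 5→6
i=51 'a': node 6→7  → match P1@[48:51]
i=52 'c': node 7→0 (fail-walked)
i=53 'b': node 0→1
i=54 'c': node 1→2
i=55 'b': node 2→3
i=56 'a': node 3→4  → match P0@[53:56]
i=57 'a': node 4→0 (fail-walked)
i=58 'b': node 0→1
i=59 'a': node 1→0 (fail-walked)
i=60 'b': node 0→1
i=61 'a': node 1→0 (fail-walked)
i=62 'c': node 0→0
i=63 'b': node 0→1
i=64 'b': node 1→5
i=65 'b': node 5→6
i=66 'a': node 6→7  → match P1@[63:66]
i=67 'b': node 7→1 (fail-walked)
i=68 'c': node 1→2

Result: [[6,0],[19,0],[24,1],[29,0],[33,0],[38,1],[42,0],[51,1],[56,0],[66,1]]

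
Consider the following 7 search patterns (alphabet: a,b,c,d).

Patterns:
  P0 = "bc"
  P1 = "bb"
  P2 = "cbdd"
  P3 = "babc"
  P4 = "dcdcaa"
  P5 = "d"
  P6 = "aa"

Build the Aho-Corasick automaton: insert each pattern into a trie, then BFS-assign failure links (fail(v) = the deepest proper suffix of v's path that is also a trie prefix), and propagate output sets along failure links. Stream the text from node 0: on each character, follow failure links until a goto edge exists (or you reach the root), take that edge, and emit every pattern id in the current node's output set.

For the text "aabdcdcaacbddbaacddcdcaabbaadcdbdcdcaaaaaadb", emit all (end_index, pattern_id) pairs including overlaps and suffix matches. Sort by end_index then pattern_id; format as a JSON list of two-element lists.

Construct AC machine:
Trie nodes:
  0='ε' goto a→17 b→1 c→4 d→11
  1='b' goto a→8 b→3 c→2
  2='bc' goto ·  ←P0
  3='bb' goto ·  ←P1
  4='c' goto b→5
  5='cb' goto d→6
  6='cbd' goto d→7
  7='cbdd' goto ·  ←P2
  8='ba' goto b→9
  9='bab' goto c→10
  10='babc' goto ·  ←P3
  11='d' goto c→12  ←P5
  12='dc' goto d→13
  13='dcd' goto c→14
  14='dcdc' goto a→15
  15='dcdca' goto a→16
  16='dcdcaa' goto ·  ←P4
  17='a' goto a→18
  18='aa' goto ·  ←P6

BFS fail/out derivation:
  n1('b'): parent n0 fail=0; on 'b' 0 → fail=0;  out ∅∪∅=∅
  n4('c'): parent n0 fail=0; on 'c' 0 → fail=0;  out ∅∪∅=∅
  n11('d'): parent n0 fail=0; on 'd' 0 → fail=0;  out {5}∪∅={5}
  n17('a'): parent n0 fail=0; on 'a' 0 → fail=0;  out ∅∪∅=∅
  n2('bc'): parent n1 fail=0; on 'c' 0 → fail=4;  out {0}∪∅={0}
  n3('bb'): parent n1 fail=0; on 'b' 0 → fail=1;  out {1}∪∅={1}
  n5('cb'): parent n4 fail=0; on 'b' 0 → fail=1;  out ∅∪∅=∅
  n8('ba'): parent n1 fail=0; on 'a' 0 → fail=17;  out ∅∪∅=∅
  n12('dc'): parent n11 fail=0; on 'c' 0 → fail=4;  out ∅∪∅=∅
  n18('aa'): parent n17 fail=0; on 'a' 0 → fail=17;  out {6}∪∅={6}
  n6('cbd'): parent n5 fail=1; on 'd' 1→0 → fail=11;  out ∅∪{5}={5}
  n9('bab'): parent n8 fail=17; on 'b' 17→0 → fail=1;  out ∅∪∅=∅
  n13('dcd'): parent n12 fail=4; on 'd' 4→0 → fail=11;  out ∅∪{5}={5}
  n7('cbdd'): parent n6 fail=11; on 'd' 11→0 → fail=11;  out {2}∪{5}={2,5}
  n10('babc'): parent n9 fail=1; on 'c' 1 → fail=2;  out {3}∪{0}={0,3}
  n14('dcdc'): parent n13 fail=11; on 'c' 11 → fail=12;  out ∅∪∅=∅
  n15('dcdca'): parent n14 fail=12; on 'a' 12→4→0 → fail=17;  out ∅∪∅=∅
  n16('dcdcaa'): parent n15 fail=17; on 'a' 17 → fail=18;  out {4}∪{6}={4,6}

Run:
i=0 'a': node 0→17
i=1 'a': node 17→18  emit P6@[0:1]
i=2 'b': node 18→1 ·f
i=3 'd': node 1→11 ·f  emit P5@[3:3]
i=4 'c': node 11→12
i=5 'd': node 12→13  emit P5@[5:5]
i=6 'c': node 13→14
i=7 'a': node 14→15
i=8 'a': node 15→16  emit P4@[3:8],P6@[7:8]
i=9 'c': node 16→4 ·f
i=10 'b': node 4→5
i=11 'd': node 5→6  emit P5@[11:11]
i=12 'd': node 6→7  emit P2@[9:12],P5@[12:12]
i=13 'b': node 7→1 ·f
i=14 'a': node 1→8
i=15 'a': node 8→18 ·f  emit P6@[14:15]
i=16 'c': node 18→4 ·f
i=17 'd': node 4→11 ·f  emit P5@[17:17]
i=18 'd': node 11→11 ·f  emit P5@[18:18]
i=19 'c': node 11→12
i=20 'd': node 12→13  emit P5@[20:20]
i=21 'c': node 13→14
i=22 'a': node 14→15
i=23 'a': node 15→16  emit P4@[18:23],P6@[22:23]
i=24 'b': node 16→1 ·f
i=25 'b': node 1→3  emit P1@[24:25]
i=26 'a': node 3→8 ·f
i=27 'a': node 8→18 ·f  emit P6@[26:27]
i=28 'd': node 18→11 ·f  emit P5@[28:28]
i=29 'c': node 11→12
i=30 'd': node 12→13  emit P5@[30:30]
i=31 'b': node 13→1 ·f
i=32 'd': node 1→11 ·f  emit P5@[32:32]
i=33 'c': node 11→12
i=34 'd': node 12→13  emit P5@[34:34]
i=35 'c': node 13→14
i=36 'a': node 14→15
i=37 'a': node 15→16  emit P4@[32:37],P6@[36:37]
i=38 'a': node 16→18 ·f  emit P6@[37:38]
i=39 'a': node 18→18 ·f  emit P6@[38:39]
i=40 'a': node 18→18 ·f  emit P6@[39:40]
i=41 'a': node 18→18 ·f  emit P6@[40:41]
i=42 'd': node 18→11 ·f  emit P5@[42:42]
i=43 'b': node 11→1 ·f

Result: [[1,6],[3,5],[5,5],[8,4],[8,6],[11,5],[12,2],[12,5],[15,6],[17,5],[18,5],[20,5],[23,4],[23,6],[25,1],[27,6],[28,5],[30,5],[32,5],[34,5],[37,4],[37,6],[38,6],[39,6],[40,6],[41,6],[42,5]]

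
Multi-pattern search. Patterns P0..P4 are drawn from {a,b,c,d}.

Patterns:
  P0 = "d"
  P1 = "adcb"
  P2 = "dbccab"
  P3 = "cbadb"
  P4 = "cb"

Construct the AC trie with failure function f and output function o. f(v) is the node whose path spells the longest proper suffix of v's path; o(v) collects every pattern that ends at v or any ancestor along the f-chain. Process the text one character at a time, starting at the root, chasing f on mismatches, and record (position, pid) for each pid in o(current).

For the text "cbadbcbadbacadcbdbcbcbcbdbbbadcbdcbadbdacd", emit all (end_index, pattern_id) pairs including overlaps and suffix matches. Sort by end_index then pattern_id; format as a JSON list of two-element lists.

Build:
Trie (insert patterns):
  n0 'ε': a→2 c→11 d→1
  n1 'd': b→6  [P0 ends]
  n2 'a': d→3
  n3 'ad': c→4
  n4 'adc': b→5
  n5 'adcb': ·  [P1 ends]
  n6 'db': c→7
  n7 'dbc': c→8
  n8 'dbcc': a→9
  n9 'dbcca': b→10
  n10 'dbccab': ·  [P2 ends]
  n11 'c': b→12
  n12 'cb': a→13  [P4 ends]
  n13 'cba': d→14
  n14 'cbad': b→15
  n15 'cbadb': ·  [P3 ends]

BFS fail/out derivation:
  fail(1) 'd': from fail(0)=0 chase 'd': 0 ⇒ 0;  out={0}∪out(0)={0}
  fail(2) 'a': from fail(0)=0 chase 'a': 0 ⇒ 0;  out=∅∪out(0)=∅
  fail(11) 'c': from fail(0)=0 chase 'c': 0 ⇒ 0;  out=∅∪out(0)=∅
  fail(3) 'ad': from fail(2)=0 chase 'd': 0 ⇒ 1;  out=∅∪out(1)={0}
  fail(6) 'db': from fail(1)=0 chase 'b': 0 ⇒ 0;  out=∅∪out(0)=∅
  fail(12) 'cb': from fail(11)=0 chase 'b': 0 ⇒ 0;  out={4}∪out(0)={4}
  fail(4) 'adc': from fail(3)=1 chase 'c': 1→0 ⇒ 11;  out=∅∪out(11)=∅
  fail(7) 'dbc': from fail(6)=0 chase 'c': 0 ⇒ 11;  out=∅∪out(11)=∅
  fail(13) 'cba': from fail(12)=0 chase 'a': 0 ⇒ 2;  out=∅∪out(2)=∅
  fail(5) 'adcb': from fail(4)=11 chase 'b': 11 ⇒ 12;  out={1}∪out(12)={1,4}
  fail(8) 'dbcc': from fail(7)=11 chase 'c': 11→0 ⇒ 11;  out=∅∪out(11)=∅
  fail(14) 'cbad': from fail(13)=2 chase 'd': 2 ⇒ 3;  out=∅∪out(3)={0}
  fail(9) 'dbcca': from fail(8)=11 chase 'a': 11→0 ⇒ 2;  out=∅∪out(2)=∅
  fail(15) 'cbadb': from fail(14)=3 chase 'b': 3→1 ⇒ 6;  out={3}∪out(6)={3}
  fail(10) 'dbccab': from fail(9)=2 chase 'b': 2→0 ⇒ 0;  out={2}∪out(0)={2}

Scan:
pos 0 'c': at 11
pos 1 'b': at 12  ** P4@[0:1]
pos 2 'a': at 13
pos 3 'd': at 14  ** P0@[3:3]
pos 4 'b': at 15  ** P3@[0:4]
pos 5 'c': at 7 (fail-walked)
pos 6 'b': at 12 (fail-walked)  ** P4@[5:6]
pos 7 'a': at 13
pos 8 'd': at 14  ** P0@[8:8]
pos 9 'b': at 15  ** P3@[5:9]
pos 10 'a': at 2 (fail-walked)
pos 11 'c': at 11 (fail-walked)
pos 12 'a': at 2 (fail-walked)
pos 13 'd': at 3  ** P0@[13:13]
pos 14 'c': at 4
pos 15 'b': at 5  ** P1@[12:15],P4@[14:15]
pos 16 'd': at 1 (fail-walked)  ** P0@[16:16]
pos 17 'b': at 6
pos 18 'c': at 7
pos 19 'b': at 12 (fail-walked)  ** P4@[18:19]
pos 20 'c': at 11 (fail-walked)
pos 21 'b': at 12  ** P4@[20:21]
pos 22 'c': at 11 (fail-walked)
pos 23 'b': at 12  ** P4@[22:23]
pos 24 'd': at 1 (fail-walked)  ** P0@[24:24]
pos 25 'b': at 6
pos 26 'b': at 0 (fail-walked)
pos 27 'b': at 0
pos 28 'a': at 2
pos 29 'd': at 3  ** P0@[29:29]
pos 30 'c': at 4
pos 31 'b': at 5  ** P1@[28:31],P4@[30:31]
pos 32 'd': at 1 (fail-walked)  ** P0@[32:32]
pos 33 'c': at 11 (fail-walked)
pos 34 'b': at 12  ** P4@[33:34]
pos 35 'a': at 13
pos 36 'd': at 14  ** P0@[36:36]
pos 37 'b': at 15  ** P3@[33:37]
pos 38 'd': at 1 (fail-walked)  ** P0@[38:38]
pos 39 'a': at 2 (fail-walked)
pos 40 'c': at 11 (fail-walked)
pos 41 'd': at 1 (fail-walked)  ** P0@[41:41]

Result: [[1,4],[3,0],[4,3],[6,4],[8,0],[9,3],[13,0],[15,1],[15,4],[16,0],[19,4],[21,4],[23,4],[24,0],[29,0],[31,1],[31,4],[32,0],[34,4],[36,0],[37,3],[38,0],[41,0]]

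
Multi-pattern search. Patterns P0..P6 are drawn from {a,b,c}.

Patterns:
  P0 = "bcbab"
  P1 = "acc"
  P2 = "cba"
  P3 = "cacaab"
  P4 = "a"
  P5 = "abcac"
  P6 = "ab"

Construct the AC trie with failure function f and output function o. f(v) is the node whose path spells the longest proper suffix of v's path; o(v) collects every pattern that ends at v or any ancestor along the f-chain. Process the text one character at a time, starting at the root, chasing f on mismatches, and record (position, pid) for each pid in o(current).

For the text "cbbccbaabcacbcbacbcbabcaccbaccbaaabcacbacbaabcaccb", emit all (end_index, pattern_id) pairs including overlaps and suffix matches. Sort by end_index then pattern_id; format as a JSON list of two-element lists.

Build:
Trie nodes:
  n0 'ε': a→6 b→1 c→9
  n1 'b': c→2
  n2 'bc': b→3
  n3 'bcb': a→4
  n4 'bcba': b→5
  n5 'bcbab': ·  ←P0
  n6 'a': b→17 c→7  ←P4
  n7 'ac': c→8
  n8 'acc': ·  ←P1
  n9 'c': a→12 b→10
  n10 'cb': a→11
  n11 'cba': ·  ←P2
  n12 'ca': c→13
  n13 'cac': a→14
  n14 'caca': a→15
  n15 'cacaa': b→16
  n16 'cacaab': ·  ←P3
  n17 'ab': c→18  ←P6
  n18 'abc': a→19
  n19 'abca': c→20
  n20 'abcac': ·  ←P5

BFS fail/out derivation:
  n1('b'): parent n0 fail=0; on 'b' 0 → fail=0;  out ∅∪∅=∅
  n6('a'): parent n0 fail=0; on 'a' 0 → fail=0;  out {4}∪∅={4}
  n9('c'): parent n0 fail=0; on 'c' 0 → fail=0;  out ∅∪∅=∅
  n2('bc'): parent n1 fail=0; on 'c' 0 → fail=9;  out ∅∪∅=∅
  n7('ac'): parent n6 fail=0; on 'c' 0 → fail=9;  out ∅∪∅=∅
  n10('cb'): parent n9 fail=0; on 'b' 0 → fail=1;  out ∅∪∅=∅
  n12('ca'): parent n9 fail=0; on 'a' 0 → fail=6;  out ∅∪{4}={4}
  n17('ab'): parent n6 fail=0; on 'b' 0 → fail=1;  out {6}∪∅={6}
  n3('bcb'): parent n2 fail=9; on 'b' 9 → fail=10;  out ∅∪∅=∅
  n8('acc'): parent n7 fail=9; on 'c' 9→0 → fail=9;  out {1}∪∅={1}
  n11('cba'): parent n10 fail=1; on 'a' 1→0 → fail=6;  out {2}∪{4}={2,4}
  n13('cac'): parent n12 fail=6; on 'c' 6 → fail=7;  out ∅∪∅=∅
  n18('abc'): parent n17 fail=1; on 'c' 1 → fail=2;  out ∅∪∅=∅
  n4('bcba'): parent n3 fail=10; on 'a' 10 → fail=11;  out ∅∪{2,4}={2,4}
  n14('caca'): parent n13 fail=7; on 'a' 7→9 → fail=12;  out ∅∪{4}={4}
  n19('abca'): parent n18 fail=2; on 'a' 2→9 → fail=12;  out ∅∪{4}={4}
  n5('bcbab'): parent n4 fail=11; on 'b' 11→6 → fail=17;  out {0}∪{6}={0,6}
  n15('cacaa'): parent n14 fail=12; on 'a' 12→6→0 → fail=6;  out ∅∪{4}={4}
  n20('abcac'): parent n19 fail=12; on 'c' 12 → fail=13;  out {5}∪∅={5}
  n16('cacaab'): parent n15 fail=6; on 'b' 6 → fail=17;  out {3}∪{6}={3,6}

Text stream:
[0] read 'c'  n0⇒n9
[1] read 'b'  n9⇒n10
[2] read 'b'  n10⇒n1 (fail-walked)
[3] read 'c'  n1⇒n2
[4] read 'c'  n2⇒n9 (fail-walked)
[5] read 'b'  n9⇒n10
[6] read 'a'  n10⇒n11  emit P2@[4:6],P4@[6:6]
[7] read 'a'  n11⇒n6 (fail-walked)  emit P4@[7:7]
[8] read 'b'  n6⇒n17  emit P6@[7:8]
[9] read 'c'  n17⇒n18
[10] read 'a'  n18⇒n19  emit P4@[10:10]
[11] read 'c'  n19⇒n20  emit P5@[7:11]
[12] read 'b'  n20⇒n10 (fail-walked)
[13] read 'c'  n10⇒n2 (fail-walked)
[14] read 'b'  n2⇒n3
[15] read 'a'  n3⇒n4  emit P2@[13:15],P4@[15:15]
[16] read 'c'  n4⇒n7 (fail-walked)
[17] read 'b'  n7⇒n10 (fail-walked)
[18] read 'c'  n10⇒n2 (fail-walked)
[19] read 'b'  n2⇒n3
[20] read 'a'  n3⇒n4  emit P2@[18:20],P4@[20:20]
[21] read 'b'  n4⇒n5  emit P0@[17:21],P6@[20:21]
[22] read 'c'  n5⇒n18 (fail-walked)
[23] read 'a'  n18⇒n19  emit P4@[23:23]
[24] read 'c'  n19⇒n20  emit P5@[20:24]
[25] read 'c'  n20⇒n8 (fail-walked)  emit P1@[23:25]
[26] read 'b'  n8⇒n10 (fail-walked)
[27] read 'a'  n10⇒n11  emit P2@[25:27],P4@[27:27]
[28] read 'c'  n11⇒n7 (fail-walked)
[29] read 'c'  n7⇒n8  emit P1@[27:29]
[30] read 'b'  n8⇒n10 (fail-walked)
[31] read 'a'  n10⇒n11  emit P2@[29:31],P4@[31:31]
[32] read 'a'  n11⇒n6 (fail-walked)  emit P4@[32:32]
[33] read 'a'  n6⇒n6 (fail-walked)  emit P4@[33:33]
[34] read 'b'  n6⇒n17  emit P6@[33:34]
[35] read 'c'  n17⇒n18
[36] read 'a'  n18⇒n19  emit P4@[36:36]
[37] read 'c'  n19⇒n20  emit P5@[33:37]
[38] read 'b'  n20⇒n10 (fail-walked)
[39] read 'a'  n10⇒n11  emit P2@[37:39],P4@[39:39]
[40] read 'c'  n11⇒n7 (fail-walked)
[41] read 'b'  n7⇒n10 (fail-walked)
[42] read 'a'  n10⇒n11  emit P2@[40:42],P4@[42:42]
[43] read 'a'  n11⇒n6 (fail-walked)  emit P4@[43:43]
[44] read 'b'  n6⇒n17  emit P6@[43:44]
[45] read 'c'  n17⇒n18
[46] read 'a'  n18⇒n19  emit P4@[46:46]
[47] read 'c'  n19⇒n20  emit P5@[43:47]
[48] read 'c'  n20⇒n8 (fail-walked)  emit P1@[46:48]
[49] read 'b'  n8⇒n10 (fail-walked)

All matches (sorted): [[6,2],[6,4],[7,4],[8,6],[10,4],[11,5],[15,2],[15,4],[20,2],[20,4],[21,0],[21,6],[23,4],[24,5],[25,1],[27,2],[27,4],[29,1],[31,2],[31,4],[32,4],[33,4],[34,6],[36,4],[37,5],[39,2],[39,4],[42,2],[42,4],[43,4],[44,6],[46,4],[47,5],[48,1]]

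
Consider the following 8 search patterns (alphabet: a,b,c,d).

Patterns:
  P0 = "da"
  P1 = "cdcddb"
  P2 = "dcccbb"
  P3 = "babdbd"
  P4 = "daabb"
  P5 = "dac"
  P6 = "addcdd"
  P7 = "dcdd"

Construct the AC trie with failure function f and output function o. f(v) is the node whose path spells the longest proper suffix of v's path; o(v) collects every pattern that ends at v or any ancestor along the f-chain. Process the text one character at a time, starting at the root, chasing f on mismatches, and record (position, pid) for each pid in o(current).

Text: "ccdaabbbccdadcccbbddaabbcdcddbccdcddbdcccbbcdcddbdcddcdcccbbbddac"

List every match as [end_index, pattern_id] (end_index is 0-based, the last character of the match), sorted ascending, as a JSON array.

Build:
Trie (insert patterns):
  0='ε' goto a→24 b→14 c→3 d→1
  1='d' goto a→2 c→9
  2='da' goto a→20 c→23  [P0 ends]
  3='c' goto d→4
  4='cd' goto c→5
  5='cdc' goto d→6
  6='cdcd' goto d→7
  7='cdcdd' goto b→8
  8='cdcddb' goto ·  [P1 ends]
  9='dc' goto c→10 d→30
  10='dcc' goto c→11
  11='dccc' goto b→12
  12='dcccb' goto b→13
  13='dcccbb' goto ·  [P2 ends]
  14='b' goto a→15
  15='ba' goto b→16
  16='bab' goto d→17
  17='babd' goto b→18
  18='babdb' goto d→19
  19='babdbd' goto ·  [P3 ends]
  20='daa' goto b→21
  21='daab' goto b→22
  22='daabb' goto ·  [P4 ends]
  23='dac' goto ·  [P5 ends]
  24='a' goto d→25
  25='ad' goto d→26
  26='add' goto c→27
  27='addc' goto d→28
  28='addcd' goto d→29
  29='addcdd' goto ·  [P6 ends]
  30='dcd' goto d→31
  31='dcdd' goto ·  [P7 ends]

BFS fail/out derivation:
  fail(1) 'd': from fail(0)=0 chase 'd': 0 ⇒ 0;  out=∅∪out(0)=∅
  fail(3) 'c': from fail(0)=0 chase 'c': 0 ⇒ 0;  out=∅∪out(0)=∅
  fail(14) 'b': from fail(0)=0 chase 'b': 0 ⇒ 0;  out=∅∪out(0)=∅
  fail(24) 'a': from fail(0)=0 chase 'a': 0 ⇒ 0;  out=∅∪out(0)=∅
  fail(2) 'da': from fail(1)=0 chase 'a': 0 ⇒ 24;  out={0}∪out(24)={0}
  fail(4) 'cd': from fail(3)=0 chase 'd': 0 ⇒ 1;  out=∅∪out(1)=∅
  fail(9) 'dc': from fail(1)=0 chase 'c': 0 ⇒ 3;  out=∅∪out(3)=∅
  fail(15) 'ba': from fail(14)=0 chase 'a': 0 ⇒ 24;  out=∅∪out(24)=∅
  fail(25) 'ad': from fail(24)=0 chase 'd': 0 ⇒ 1;  out=∅∪out(1)=∅
  fail(5) 'cdc': from fail(4)=1 chase 'c': 1 ⇒ 9;  out=∅∪out(9)=∅
  fail(10) 'dcc': from fail(9)=3 chase 'c': 3→0 ⇒ 3;  out=∅∪out(3)=∅
  fail(16) 'bab': from fail(15)=24 chase 'b': 24→0 ⇒ 14;  out=∅∪out(14)=∅
  fail(20) 'daa': from fail(2)=24 chase 'a': 24→0 ⇒ 24;  out=∅∪out(24)=∅
  fail(23) 'dac': from fail(2)=24 chase 'c': 24→0 ⇒ 3;  out={5}∪out(3)={5}
  fail(26) 'add': from fail(25)=1 chase 'd': 1→0 ⇒ 1;  out=∅∪out(1)=∅
  fail(30) 'dcd': from fail(9)=3 chase 'd': 3 ⇒ 4;  out=∅∪out(4)=∅
  fail(6) 'cdcd': from fail(5)=9 chase 'd': 9 ⇒ 30;  out=∅∪out(30)=∅
  fail(11) 'dccc': from fail(10)=3 chase 'c': 3→0 ⇒ 3;  out=∅∪out(3)=∅
  fail(17) 'babd': from fail(16)=14 chase 'd': 14→0 ⇒ 1;  out=∅∪out(1)=∅
  fail(21) 'daab': from fail(20)=24 chase 'b': 24→0 ⇒ 14;  out=∅∪out(14)=∅
  fail(27) 'addc': from fail(26)=1 chase 'c': 1 ⇒ 9;  out=∅∪out(9)=∅
  fail(31) 'dcdd': from fail(30)=4 chase 'd': 4→1→0 ⇒ 1;  out={7}∪out(1)={7}
  fail(7) 'cdcdd': from fail(6)=30 chase 'd': 30 ⇒ 31;  out=∅∪out(31)={7}
  fail(12) 'dcccb': from fail(11)=3 chase 'b': 3→0 ⇒ 14;  out=∅∪out(14)=∅
  fail(18) 'babdb': from fail(17)=1 chase 'b': 1→0 ⇒ 14;  out=∅∪out(14)=∅
  fail(22) 'daabb': from fail(21)=14 chase 'b': 14→0 ⇒ 14;  out={4}∪out(14)={4}
  fail(28) 'addcd': from fail(27)=9 chase 'd': 9 ⇒ 30;  out=∅∪out(30)=∅
  fail(8) 'cdcddb': from fail(7)=31 chase 'b': 31→1→0 ⇒ 14;  out={1}∪out(14)={1}
  fail(13) 'dcccbb': from fail(12)=14 chase 'b': 14→0 ⇒ 14;  out={2}∪out(14)={2}
  fail(19) 'babdbd': from fail(18)=14 chase 'd': 14→0 ⇒ 1;  out={3}∪out(1)={3}
  fail(29) 'addcdd': from fail(28)=30 chase 'd': 30 ⇒ 31;  out={6}∪out(31)={6,7}

Scan:
[0] read 'c'  n0⇒n3
[1] read 'c'  n3⇒n3 ·f
[2] read 'd'  n3⇒n4
[3] read 'a'  n4⇒n2 ·f  ** P0@[2:3]
[4] read 'a'  n2⇒n20
[5] read 'b'  n20⇒n21
[6] read 'b'  n21⇒n22  ** P4@[2:6]
[7] read 'b'  n22⇒n14 ·f
[8] read 'c'  n14⇒n3 ·f
[9] read 'c'  n3⇒n3 ·f
[10] read 'd'  n3⇒n4
[11] read 'a'  n4⇒n2 ·f  ** P0@[10:11]
[12] read 'd'  n2⇒n25 ·f
[13] read 'c'  n25⇒n9 ·f
[14] read 'c'  n9⇒n10
[15] read 'c'  n10⇒n11
[16] read 'b'  n11⇒n12
[17] read 'b'  n12⇒n13  ** P2@[12:17]
[18] read 'd'  n13⇒n1 ·f
[19] read 'd'  n1⇒n1 ·f
[20] read 'a'  n1⇒n2  ** P0@[19:20]
[21] read 'a'  n2⇒n20
[22] read 'b'  n20⇒n21
[23] read 'b'  n21⇒n22  ** P4@[19:23]
[24] read 'c'  n22⇒n3 ·f
[25] read 'd'  n3⇒n4
[26] read 'c'  n4⇒n5
[27] read 'd'  n5⇒n6
[28] read 'd'  n6⇒n7  ** P7@[25:28]
[29] read 'b'  n7⇒n8  ** P1@[24:29]
[30] read 'c'  n8⇒n3 ·f
[31] read 'c'  n3⇒n3 ·f
[32] read 'd'  n3⇒n4
[33] read 'c'  n4⇒n5
[34] read 'd'  n5⇒n6
[35] read 'd'  n6⇒n7  ** P7@[32:35]
[36] read 'b'  n7⇒n8  ** P1@[31:36]
[37] read 'd'  n8⇒n1 ·f
[38] read 'c'  n1⇒n9
[39] read 'c'  n9⇒n10
[40] read 'c'  n10⇒n11
[41] read 'b'  n11⇒n12
[42] read 'b'  n12⇒n13  ** P2@[37:42]
[43] read 'c'  n13⇒n3 ·f
[44] read 'd'  n3⇒n4
[45] read 'c'  n4⇒n5
[46] read 'd'  n5⇒n6
[47] read 'd'  n6⇒n7  ** P7@[44:47]
[48] read 'b'  n7⇒n8  ** P1@[43:48]
[49] read 'd'  n8⇒n1 ·f
[50] read 'c'  n1⇒n9
[51] read 'd'  n9⇒n30
[52] read 'd'  n30⇒n31  ** P7@[49:52]
[53] read 'c'  n31⇒n9 ·f
[54] read 'd'  n9⇒n30
[55] read 'c'  n30⇒n5 ·f
[56] read 'c'  n5⇒n10 ·f
[57] read 'c'  n10⇒n11
[58] read 'b'  n11⇒n12
[59] read 'b'  n12⇒n13  ** P2@[54:59]
[60] read 'b'  n13⇒n14 ·f
[61] read 'd'  n14⇒n1 ·f
[62] read 'd'  n1⇒n1 ·f
[63] read 'a'  n1⇒n2  ** P0@[62:63]
[64] read 'c'  n2⇒n23  ** P5@[62:64]

Result: [[3,0],[6,4],[11,0],[17,2],[20,0],[23,4],[28,7],[29,1],[35,7],[36,1],[42,2],[47,7],[48,1],[52,7],[59,2],[63,0],[64,5]]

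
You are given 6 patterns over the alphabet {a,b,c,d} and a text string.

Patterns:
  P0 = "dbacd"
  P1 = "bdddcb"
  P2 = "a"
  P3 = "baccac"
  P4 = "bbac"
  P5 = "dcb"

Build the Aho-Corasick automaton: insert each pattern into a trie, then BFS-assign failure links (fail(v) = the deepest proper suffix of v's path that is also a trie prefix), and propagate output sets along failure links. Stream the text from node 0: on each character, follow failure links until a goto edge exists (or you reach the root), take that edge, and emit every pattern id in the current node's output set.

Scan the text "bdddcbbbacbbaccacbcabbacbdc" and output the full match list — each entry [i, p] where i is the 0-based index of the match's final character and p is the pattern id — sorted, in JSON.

Build:
Trie (insert patterns):
  n0 'ε': a→12 b→6 d→1
  n1 'd': b→2 c→21
  n2 'db': a→3
  n3 'dba': c→4
  n4 'dbac': d→5
  n5 'dbacd': ·  ←P0
  n6 'b': a→13 b→18 d→7
  n7 'bd': d→8
  n8 'bdd': d→9
  n9 'bddd': c→10
  n10 'bdddc': b→11
  n11 'bdddcb': ·  ←P1
  n12 'a': ·  ←P2
  n13 'ba': c→14
  n14 'bac': c→15
  n15 'bacc': a→16
  n16 'bacca': c→17
  n17 'baccac': ·  ←P3
  n18 'bb': a→19
  n19 'bba': c→20
  n20 'bbac': ·  ←P4
  n21 'dc': b→22
  n22 'dcb': ·  ←P5

Failure links (BFS by depth):
  fail(1) 'd': from fail(0)=0 chase 'd': 0 ⇒ 0;  out=∅∪out(0)=∅
  fail(6) 'b': from fail(0)=0 chase 'b': 0 ⇒ 0;  out=∅∪out(0)=∅
  fail(12) 'a': from fail(0)=0 chase 'a': 0 ⇒ 0;  out={2}∪out(0)={2}
  fail(2) 'db': from fail(1)=0 chase 'b': 0 ⇒ 6;  out=∅∪out(6)=∅
  fail(7) 'bd': from fail(6)=0 chase 'd': 0 ⇒ 1;  out=∅∪out(1)=∅
  fail(13) 'ba': from fail(6)=0 chase 'a': 0 ⇒ 12;  out=∅∪out(12)={2}
  fail(18) 'bb': from fail(6)=0 chase 'b': 0 ⇒ 6;  out=∅∪out(6)=∅
  fail(21) 'dc': from fail(1)=0 chase 'c': 0 ⇒ 0;  out=∅∪out(0)=∅
  fail(3) 'dba': from fail(2)=6 chase 'a': 6 ⇒ 13;  out=∅∪out(13)={2}
  fail(8) 'bdd': from fail(7)=1 chase 'd': 1→0 ⇒ 1;  out=∅∪out(1)=∅
  fail(14) 'bac': from fail(13)=12 chase 'c': 12→0 ⇒ 0;  out=∅∪out(0)=∅
  fail(19) 'bba': from fail(18)=6 chase 'a': 6 ⇒ 13;  out=∅∪out(13)={2}
  fail(22) 'dcb': from fail(21)=0 chase 'b': 0 ⇒ 6;  out={5}∪out(6)={5}
  fail(4) 'dbac': from fail(3)=13 chase 'c': 13 ⇒ 14;  out=∅∪out(14)=∅
  fail(9) 'bddd': from fail(8)=1 chase 'd': 1→0 ⇒ 1;  out=∅∪out(1)=∅
  fail(15) 'bacc': from fail(14)=0 chase 'c': 0 ⇒ 0;  out=∅∪out(0)=∅
  fail(20) 'bbac': from fail(19)=13 chase 'c': 13 ⇒ 14;  out={4}∪out(14)={4}
  fail(5) 'dbacd': from fail(4)=14 chase 'd': 14→0 ⇒ 1;  out={0}∪out(1)={0}
  fail(10) 'bdddc': from fail(9)=1 chase 'c': 1 ⇒ 21;  out=∅∪out(21)=∅
  fail(16) 'bacca': from fail(15)=0 chase 'a': 0 ⇒ 12;  out=∅∪out(12)={2}
  fail(11) 'bdddcb': from fail(10)=21 chase 'b': 21 ⇒ 22;  out={1}∪out(22)={1,5}
  fail(17) 'baccac': from fail(16)=12 chase 'c': 12→0 ⇒ 0;  out={3}∪out(0)={3}

Run:
i=0 'b': node 0→6
i=1 'd': node 6→7
i=2 'd': node 7→8
i=3 'd': node 8→9
i=4 'c': node 9→10
i=5 'b': node 10→11  emit P1@[0:5],P5@[3:5]
i=6 'b': node 11→18 ·f
i=7 'b': node 18→18 ·f
i=8 'a': node 18→19  emit P2@[8:8]
i=9 'c': node 19→20  emit P4@[6:9]
i=10 'b': node 20→6 ·f
i=11 'b': node 6→18
i=12 'a': node 18→19  emit P2@[12:12]
i=13 'c': node 19→20  emit P4@[10:13]
i=14 'c': node 20→15 ·f
i=15 'a': node 15→16  emit P2@[15:15]
i=16 'c': node 16→17  emit P3@[11:16]
i=17 'b': node 17→6 ·f
i=18 'c': node 6→0 ·f
i=19 'a': node 0→12  emit P2@[19:19]
i=20 'b': node 12→6 ·f
i=21 'b': node 6→18
i=22 'a': node 18→19  emit P2@[22:22]
i=23 'c': node 19→20  emit P4@[20:23]
i=24 'b': node 20→6 ·f
i=25 'd': node 6→7
i=26 'c': node 7→21 ·f

All matches (sorted): [[5,1],[5,5],[8,2],[9,4],[12,2],[13,4],[15,2],[16,3],[19,2],[22,2],[23,4]]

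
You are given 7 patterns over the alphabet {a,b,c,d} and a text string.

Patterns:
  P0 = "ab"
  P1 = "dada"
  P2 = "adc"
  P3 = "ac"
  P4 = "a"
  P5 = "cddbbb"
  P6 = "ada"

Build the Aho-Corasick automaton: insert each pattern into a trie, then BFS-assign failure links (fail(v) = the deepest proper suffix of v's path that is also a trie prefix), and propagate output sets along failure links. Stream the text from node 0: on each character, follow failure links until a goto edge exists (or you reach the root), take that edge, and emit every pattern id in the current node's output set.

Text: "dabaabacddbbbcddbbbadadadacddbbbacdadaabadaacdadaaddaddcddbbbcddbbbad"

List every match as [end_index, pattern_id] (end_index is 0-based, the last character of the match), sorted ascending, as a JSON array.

Build:
Trie nodes:
  0='ε' goto a→1 c→10 d→3
  1='a' goto b→2 c→9 d→7  ←P4
  2='ab' goto ·  ←P0
  3='d' goto a→4
  4='da' goto d→5
  5='dad' goto a→6
  6='dada' goto ·  ←P1
  7='ad' goto a→16 c→8
  8='adc' goto ·  ←P2
  9='ac' goto ·  ←P3
  10='c' goto d→11
  11='cd' goto d→12
  12='cdd' goto b→13
  13='cddb' goto b→14
  14='cddbb' goto b→15
  15='cddbbb' goto ·  ←P5
  16='ada' goto ·  ←P6

BFS fail/out derivation:
  n1('a'): parent n0 fail=0; on 'a' 0 → fail=0;  out {4}∪∅={4}
  n3('d'): parent n0 fail=0; on 'd' 0 → fail=0;  out ∅∪∅=∅
  n10('c'): parent n0 fail=0; on 'c' 0 → fail=0;  out ∅∪∅=∅
  n2('ab'): parent n1 fail=0; on 'b' 0 → fail=0;  out {0}∪∅={0}
  n4('da'): parent n3 fail=0; on 'a' 0 → fail=1;  out ∅∪{4}={4}
  n7('ad'): parent n1 fail=0; on 'd' 0 → fail=3;  out ∅∪∅=∅
  n9('ac'): parent n1 fail=0; on 'c' 0 → fail=10;  out {3}∪∅={3}
  n11('cd'): parent n10 fail=0; on 'd' 0 → fail=3;  out ∅∪∅=∅
  n5('dad'): parent n4 fail=1; on 'd' 1 → fail=7;  out ∅∪∅=∅
  n8('adc'): parent n7 fail=3; on 'c' 3→0 → fail=10;  out {2}∪∅={2}
  n12('cdd'): parent n11 fail=3; on 'd' 3→0 → fail=3;  out ∅∪∅=∅
  n16('ada'): parent n7 fail=3; on 'a' 3 → fail=4;  out {6}∪{4}={4,6}
  n6('dada'): parent n5 fail=7; on 'a' 7 → fail=16;  out {1}∪{4,6}={1,4,6}
  n13('cddb'): parent n12 fail=3; on 'b' 3→0 → fail=0;  out ∅∪∅=∅
  n14('cddbb'): parent n13 fail=0; on 'b' 0 → fail=0;  out ∅∪∅=∅
  n15('cddbbb'): parent n14 fail=0; on 'b' 0 → fail=0;  out {5}∪∅={5}

Scan:
[0] read 'd'  n0⇒n3
[1] read 'a'  n3⇒n4  → match P4@[1:1]
[2] read 'b'  n4⇒n2 ·f  → match P0@[1:2]
[3] read 'a'  n2⇒n1 ·f  → match P4@[3:3]
[4] read 'a'  n1⇒n1 ·f  → match P4@[4:4]
[5] read 'b'  n1⇒n2  → match P0@[4:5]
[6] read 'a'  n2⇒n1 ·f  → match P4@[6:6]
[7] read 'c'  n1⇒n9  → match P3@[6:7]
[8] read 'd'  n9⇒n11 ·f
[9] read 'd'  n11⇒n12
[10] read 'b'  n12⇒n13
[11] read 'b'  n13⇒n14
[12] read 'b'  n14⇒n15  → match P5@[7:12]
[13] read 'c'  n15⇒n10 ·f
[14] read 'd'  n10⇒n11
[15] read 'd'  n11⇒n12
[16] read 'b'  n12⇒n13
[17] read 'b'  n13⇒n14
[18] read 'b'  n14⇒n15  → match P5@[13:18]
[19] read 'a'  n15⇒n1 ·f  → match P4@[19:19]
[20] read 'd'  n1⇒n7
[21] read 'a'  n7⇒n16  → match P4@[21:21],P6@[19:21]
[22] read 'd'  n16⇒n5 ·f
[23] read 'a'  n5⇒n6  → match P1@[20:23],P4@[23:23],P6@[21:23]
[24] read 'd'  n6⇒n5 ·f
[25] read 'a'  n5⇒n6  → match P1@[22:25],P4@[25:25],P6@[23:25]
[26] read 'c'  n6⇒n9 ·f  → match P3@[25:26]
[27] read 'd'  n9⇒n11 ·f
[28] read 'd'  n11⇒n12
[29] read 'b'  n12⇒n13
[30] read 'b'  n13⇒n14
[31] read 'b'  n14⇒n15  → match P5@[26:31]
[32] read 'a'  n15⇒n1 ·f  → match P4@[32:32]
[33] read 'c'  n1⇒n9  → match P3@[32:33]
[34] read 'd'  n9⇒n11 ·f
[35] read 'a'  n11⇒n4 ·f  → match P4@[35:35]
[36] read 'd'  n4⇒n5
[37] read 'a'  n5⇒n6  → match P1@[34:37],P4@[37:37],P6@[35:37]
[38] read 'a'  n6⇒n1 ·f  → match P4@[38:38]
[39] read 'b'  n1⇒n2  → match P0@[38:39]
[40] read 'a'  n2⇒n1 ·f  → match P4@[40:40]
[41] read 'd'  n1⇒n7
[42] read 'a'  n7⇒n16  → match P4@[42:42],P6@[40:42]
[43] read 'a'  n16⇒n1 ·f  → match P4@[43:43]
[44] read 'c'  n1⇒n9  → match P3@[43:44]
[45] read 'd'  n9⇒n11 ·f
[46] read 'a'  n11⇒n4 ·f  → match P4@[46:46]
[47] read 'd'  n4⇒n5
[48] read 'a'  n5⇒n6  → match P1@[45:48],P4@[48:48],P6@[46:48]
[49] read 'a'  n6⇒n1 ·f  → match P4@[49:49]
[50] read 'd'  n1⇒n7
[51] read 'd'  n7⇒n3 ·f
[52] read 'a'  n3⇒n4  → match P4@[52:52]
[53] read 'd'  n4⇒n5
[54] read 'd'  n5⇒n3 ·f
[55] read 'c'  n3⇒n10 ·f
[56] read 'd'  n10⇒n11
[57] read 'd'  n11⇒n12
[58] read 'b'  n12⇒n13
[59] read 'b'  n13⇒n14
[60] read 'b'  n14⇒n15  → match P5@[55:60]
[61] read 'c'  n15⇒n10 ·f
[62] read 'd'  n10⇒n11
[63] read 'd'  n11⇒n12
[64] read 'b'  n12⇒n13
[65] read 'b'  n13⇒n14
[66] read 'b'  n14⇒n15  → match P5@[61:66]
[67] read 'a'  n15⇒n1 ·f  → match P4@[67:67]
[68] read 'd'  n1⇒n7

All matches (sorted): [[1,4],[2,0],[3,4],[4,4],[5,0],[6,4],[7,3],[12,5],[18,5],[19,4],[21,4],[21,6],[23,1],[23,4],[23,6],[25,1],[25,4],[25,6],[26,3],[31,5],[32,4],[33,3],[35,4],[37,1],[37,4],[37,6],[38,4],[39,0],[40,4],[42,4],[42,6],[43,4],[44,3],[46,4],[48,1],[48,4],[48,6],[49,4],[52,4],[60,5],[66,5],[67,4]]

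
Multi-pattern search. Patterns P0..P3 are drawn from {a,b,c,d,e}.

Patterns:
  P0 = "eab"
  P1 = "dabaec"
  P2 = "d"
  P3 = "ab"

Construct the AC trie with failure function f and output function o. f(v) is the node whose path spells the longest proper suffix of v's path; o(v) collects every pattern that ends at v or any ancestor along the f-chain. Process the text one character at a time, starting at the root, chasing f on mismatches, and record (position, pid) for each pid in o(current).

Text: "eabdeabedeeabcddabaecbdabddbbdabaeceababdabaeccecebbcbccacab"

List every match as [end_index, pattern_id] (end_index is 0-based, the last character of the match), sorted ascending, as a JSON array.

Construct AC machine:
Trie nodes:
  n0 'ε': a→10 d→4 e→1
  n1 'e': a→2
  n2 'ea': b→3
  n3 'eab': ·  ←P0
  n4 'd': a→5  ←P2
  n5 'da': b→6
  n6 'dab': a→7
  n7 'daba': e→8
  n8 'dabae': c→9
  n9 'dabaec': ·  ←P1
  n10 'a': b→11
  n11 'ab': ·  ←P3

BFS fail/out derivation:
  fail(1) 'e': from fail(0)=0 chase 'e': 0 ⇒ 0;  out=∅∪out(0)=∅
  fail(4) 'd': from fail(0)=0 chase 'd': 0 ⇒ 0;  out={2}∪out(0)={2}
  fail(10) 'a': from fail(0)=0 chase 'a': 0 ⇒ 0;  out=∅∪out(0)=∅
  fail(2) 'ea': from fail(1)=0 chase 'a': 0 ⇒ 10;  out=∅∪out(10)=∅
  fail(5) 'da': from fail(4)=0 chase 'a': 0 ⇒ 10;  out=∅∪out(10)=∅
  fail(11) 'ab': from fail(10)=0 chase 'b': 0 ⇒ 0;  out={3}∪out(0)={3}
  fail(3) 'eab': from fail(2)=10 chase 'b': 10 ⇒ 11;  out={0}∪out(11)={0,3}
  fail(6) 'dab': from fail(5)=10 chase 'b': 10 ⇒ 11;  out=∅∪out(11)={3}
  fail(7) 'daba': from fail(6)=11 chase 'a': 11→0 ⇒ 10;  out=∅∪out(10)=∅
  fail(8) 'dabae': from fail(7)=10 chase 'e': 10→0 ⇒ 1;  out=∅∪out(1)=∅
  fail(9) 'dabaec': from fail(8)=1 chase 'c': 1→0 ⇒ 0;  out={1}∪out(0)={1}

Scan:
i=0 'e': node 0→1
i=1 'a': node 1→2
i=2 'b': node 2→3  emit P0@[0:2],P3@[1:2]
i=3 'd': node 3→4 (via fail)  emit P2@[3:3]
i=4 'e': node 4→1 (via fail)
i=5 'a': node 1→2
i=6 'b': node 2→3  emit P0@[4:6],P3@[5:6]
i=7 'e': node 3→1 (via fail)
i=8 'd': node 1→4 (via fail)  emit P2@[8:8]
i=9 'e': node 4→1 (via fail)
i=10 'e': node 1→1 (via fail)
i=11 'a': node 1→2
i=12 'b': node 2→3  emit P0@[10:12],P3@[11:12]
i=13 'c': node 3→0 (via fail)
i=14 'd': node 0→4  emit P2@[14:14]
i=15 'd': node 4→4 (via fail)  emit P2@[15:15]
i=16 'a': node 4→5
i=17 'b': node 5→6  emit P3@[16:17]
i=18 'a': node 6→7
i=19 'e': node 7→8
i=20 'c': node 8→9  emit P1@[15:20]
i=21 'b': node 9→0 (via fail)
i=22 'd': node 0→4  emit P2@[22:22]
i=23 'a': node 4→5
i=24 'b': node 5→6  emit P3@[23:24]
i=25 'd': node 6→4 (via fail)  emit P2@[25:25]
i=26 'd': node 4→4 (via fail)  emit P2@[26:26]
i=27 'b': node 4→0 (via fail)
i=28 'b': node 0→0
i=29 'd': node 0→4  emit P2@[29:29]
i=30 'a': node 4→5
i=31 'b': node 5→6  emit P3@[30:31]
i=32 'a': node 6→7
i=33 'e': node 7→8
i=34 'c': node 8→9  emit P1@[29:34]
i=35 'e': node 9→1 (via fail)
i=36 'a': node 1→2
i=37 'b': node 2→3  emit P0@[35:37],P3@[36:37]
i=38 'a': node 3→10 (via fail)
i=39 'b': node 10→11  emit P3@[38:39]
i=40 'd': node 11→4 (via fail)  emit P2@[40:40]
i=41 'a': node 4→5
i=42 'b': node 5→6  emit P3@[41:42]
i=43 'a': node 6→7
i=44 'e': node 7→8
i=45 'c': node 8→9  emit P1@[40:45]
i=46 'c': node 9→0 (via fail)
i=47 'e': node 0→1
i=48 'c': node 1→0 (via fail)
i=49 'e': node 0→1
i=50 'b': node 1→0 (via fail)
i=51 'b': node 0→0
i=52 'c': node 0→0
i=53 'b': node 0→0
i=54 'c': node 0→0
i=55 'c': node 0→0
i=56 'a': node 0→10
i=57 'c': node 10→0 (via fail)
i=58 'a': node 0→10
i=59 'b': node 10→11  emit P3@[58:59]

Matches: [[2,0],[2,3],[3,2],[6,0],[6,3],[8,2],[12,0],[12,3],[14,2],[15,2],[17,3],[20,1],[22,2],[24,3],[25,2],[26,2],[29,2],[31,3],[34,1],[37,0],[37,3],[39,3],[40,2],[42,3],[45,1],[59,3]]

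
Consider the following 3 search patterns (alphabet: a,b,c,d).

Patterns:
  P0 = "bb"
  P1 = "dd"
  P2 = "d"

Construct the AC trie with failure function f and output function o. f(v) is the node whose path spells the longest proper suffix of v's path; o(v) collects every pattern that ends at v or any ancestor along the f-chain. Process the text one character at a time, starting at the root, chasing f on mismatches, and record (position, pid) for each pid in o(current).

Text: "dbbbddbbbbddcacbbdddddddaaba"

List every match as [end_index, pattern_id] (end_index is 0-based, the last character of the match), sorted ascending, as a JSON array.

Construct AC machine:
Trie nodes:
  0='ε' goto b→1 d→3
  1='b' goto b→2
  2='bb' goto ·  [P0 ends]
  3='d' goto d→4  [P2 ends]
  4='dd' goto ·  [P1 ends]

BFS fail/out derivation:
  fail(1) 'b': from fail(0)=0 chase 'b': 0 ⇒ 0;  out=∅∪out(0)=∅
  fail(3) 'd': from fail(0)=0 chase 'd': 0 ⇒ 0;  out={2}∪out(0)={2}
  fail(2) 'bb': from fail(1)=0 chase 'b': 0 ⇒ 1;  out={0}∪out(1)={0}
  fail(4) 'dd': from fail(3)=0 chase 'd': 0 ⇒ 3;  out={1}∪out(3)={1,2}

Text stream:
[0] read 'd'  n0⇒n3  ** P2@[0:0]
[1] read 'b'  n3⇒n1 ·f
[2] read 'b'  n1⇒n2  ** P0@[1:2]
[3] read 'b'  n2⇒n2 ·f  ** P0@[2:3]
[4] read 'd'  n2⇒n3 ·f  ** P2@[4:4]
[5] read 'd'  n3⇒n4  ** P1@[4:5],P2@[5:5]
[6] read 'b'  n4⇒n1 ·f
[7] read 'b'  n1⇒n2  ** P0@[6:7]
[8] read 'b'  n2⇒n2 ·f  ** P0@[7:8]
[9] read 'b'  n2⇒n2 ·f  ** P0@[8:9]
[10] read 'd'  n2⇒n3 ·f  ** P2@[10:10]
[11] read 'd'  n3⇒n4  ** P1@[10:11],P2@[11:11]
[12] read 'c'  n4⇒n0 ·f
[13] read 'a'  n0⇒n0
[14] read 'c'  n0⇒n0
[15] read 'b'  n0⇒n1
[16] read 'b'  n1⇒n2  ** P0@[15:16]
[17] read 'd'  n2⇒n3 ·f  ** P2@[17:17]
[18] read 'd'  n3⇒n4  ** P1@[17:18],P2@[18:18]
[19] read 'd'  n4⇒n4 ·f  ** P1@[18:19],P2@[19:19]
[20] read 'd'  n4⇒n4 ·f  ** P1@[19:20],P2@[20:20]
[21] read 'd'  n4⇒n4 ·f  ** P1@[20:21],P2@[21:21]
[22] read 'd'  n4⇒n4 ·f  ** P1@[21:22],P2@[22:22]
[23] read 'd'  n4⇒n4 ·f  ** P1@[22:23],P2@[23:23]
[24] read 'a'  n4⇒n0 ·f
[25] read 'a'  n0⇒n0
[26] read 'b'  n0⇒n1
[27] read 'a'  n1⇒n0 ·f

All matches (sorted): [[0,2],[2,0],[3,0],[4,2],[5,1],[5,2],[7,0],[8,0],[9,0],[10,2],[11,1],[11,2],[16,0],[17,2],[18,1],[18,2],[19,1],[19,2],[20,1],[20,2],[21,1],[21,2],[22,1],[22,2],[23,1],[23,2]]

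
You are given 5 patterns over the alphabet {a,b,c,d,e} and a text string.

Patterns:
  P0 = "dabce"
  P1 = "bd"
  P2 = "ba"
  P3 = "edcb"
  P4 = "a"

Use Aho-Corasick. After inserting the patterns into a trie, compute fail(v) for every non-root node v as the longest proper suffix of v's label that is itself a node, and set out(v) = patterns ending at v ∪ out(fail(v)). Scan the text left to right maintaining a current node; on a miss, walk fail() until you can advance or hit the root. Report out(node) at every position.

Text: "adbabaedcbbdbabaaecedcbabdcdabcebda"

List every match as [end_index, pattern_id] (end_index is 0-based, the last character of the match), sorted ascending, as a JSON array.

Build automaton:
Trie nodes:
  0='ε' goto a→13 b→6 d→1 e→9
  1='d' goto a→2
  2='da' goto b→3
  3='dab' goto c→4
  4='dabc' goto e→5
  5='dabce' goto ·  ←P0
  6='b' goto a→8 d→7
  7='bd' goto ·  ←P1
  8='ba' goto ·  ←P2
  9='e' goto d→10
  10='ed' goto c→11
  11='edc' goto b→12
  12='edcb' goto ·  ←P3
  13='a' goto ·  ←P4

Failure links (BFS by depth):
  fail(1) 'd': from fail(0)=0 chase 'd': 0 ⇒ 0;  out=∅∪out(0)=∅
  fail(6) 'b': from fail(0)=0 chase 'b': 0 ⇒ 0;  out=∅∪out(0)=∅
  fail(9) 'e': from fail(0)=0 chase 'e': 0 ⇒ 0;  out=∅∪out(0)=∅
  fail(13) 'a': from fail(0)=0 chase 'a': 0 ⇒ 0;  out={4}∪out(0)={4}
  fail(2) 'da': from fail(1)=0 chase 'a': 0 ⇒ 13;  out=∅∪out(13)={4}
  fail(7) 'bd': from fail(6)=0 chase 'd': 0 ⇒ 1;  out={1}∪out(1)={1}
  fail(8) 'ba': from fail(6)=0 chase 'a': 0 ⇒ 13;  out={2}∪out(13)={2,4}
  fail(10) 'ed': from fail(9)=0 chase 'd': 0 ⇒ 1;  out=∅∪out(1)=∅
  fail(3) 'dab': from fail(2)=13 chase 'b': 13→0 ⇒ 6;  out=∅∪out(6)=∅
  fail(11) 'edc': from fail(10)=1 chase 'c': 1→0 ⇒ 0;  out=∅∪out(0)=∅
  fail(4) 'dabc': from fail(3)=6 chase 'c': 6→0 ⇒ 0;  out=∅∪out(0)=∅
  fail(12) 'edcb': from fail(11)=0 chase 'b': 0 ⇒ 6;  out={3}∪out(6)={3}
  fail(5) 'dabce': from fail(4)=0 chase 'e': 0 ⇒ 9;  out={0}∪out(9)={0}

Scan:
i=0 'a': node 0→13  emit P4@[0:0]
i=1 'd': node 13→1 (fail-walked)
i=2 'b': node 1→6 (fail-walked)
i=3 'a': node 6→8  emit P2@[2:3],P4@[3:3]
i=4 'b': node 8→6 (fail-walked)
i=5 'a': node 6→8  emit P2@[4:5],P4@[5:5]
i=6 'e': node 8→9 (fail-walked)
i=7 'd': node 9→10
i=8 'c': node 10→11
i=9 'b': node 11→12  emit P3@[6:9]
i=10 'b': node 12→6 (fail-walked)
i=11 'd': node 6→7  emit P1@[10:11]
i=12 'b': node 7→6 (fail-walked)
i=13 'a': node 6→8  emit P2@[12:13],P4@[13:13]
i=14 'b': node 8→6 (fail-walked)
i=15 'a': node 6→8  emit P2@[14:15],P4@[15:15]
i=16 'a': node 8→13 (fail-walked)  emit P4@[16:16]
i=17 'e': node 13→9 (fail-walked)
i=18 'c': node 9→0 (fail-walked)
i=19 'e': node 0→9
i=20 'd': node 9→10
i=21 'c': node 10→11
i=22 'b': node 11→12  emit P3@[19:22]
i=23 'a': node 12→8 (fail-walked)  emit P2@[22:23],P4@[23:23]
i=24 'b': node 8→6 (fail-walked)
i=25 'd': node 6→7  emit P1@[24:25]
i=26 'c': node 7→0 (fail-walked)
i=27 'd': node 0→1
i=28 'a': node 1→2  emit P4@[28:28]
i=29 'b': node 2→3
i=30 'c': node 3→4
i=31 'e': node 4→5  emit P0@[27:31]
i=32 'b': node 5→6 (fail-walked)
i=33 'd': node 6→7  emit P1@[32:33]
i=34 'a': node 7→2 (fail-walked)  emit P4@[34:34]

All matches (sorted): [[0,4],[3,2],[3,4],[5,2],[5,4],[9,3],[11,1],[13,2],[13,4],[15,2],[15,4],[16,4],[22,3],[23,2],[23,4],[25,1],[28,4],[31,0],[33,1],[34,4]]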